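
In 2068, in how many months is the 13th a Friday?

3

Check the 13th of each month of 2068: Jan 13: Fri, Feb 13: Mon, Mar 13: Tue, Apr 13: Fri, May 13: Sun, Jun 13: Wed, Jul 13: Fri, Aug 13: Mon, Sep 13: Thu, Oct 13: Sat, Nov 13: Tue, Dec 13: Thu.
Friday occurs in January, April, July — 3 months.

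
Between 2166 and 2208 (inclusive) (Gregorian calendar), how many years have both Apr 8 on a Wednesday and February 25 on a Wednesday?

6

Check each year's weekday for Apr 8 and February 25:
  2166: Tue/Tue  2167: Wed/Wed ✓  2168: Fri/Thu  2169: Sat/Sat  2170: Sun/Sun  2171: Mon/Mon  2172: Wed/Tue  2173: Thu/Thu  2174: Fri/Fri  2175: Sat/Sat  2176: Mon/Sun  2177: Tue/Tue  2178: Wed/Wed ✓  2179: Thu/Thu  …(15 more)…  2195: Wed/Wed ✓  2196: Fri/Thu  2197: Sat/Sat  2198: Sun/Sun  2199: Mon/Mon  2200: Tue/Tue  2201: Wed/Wed ✓  2202: Thu/Thu  2203: Fri/Fri  2204: Sun/Sat  2205: Mon/Mon  2206: Tue/Tue  2207: Wed/Wed ✓  2208: Fri/Thu
Both conditions hold in: 2167, 2178, 2189, 2195, 2201, 2207 — 6.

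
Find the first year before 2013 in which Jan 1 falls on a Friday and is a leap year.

Jan 1 advances by 2 weekdays after a leap year and by 1 after a common year.
2013: Jan 1 is Tuesday.
2012: Sunday (leap)
2011: Saturday
2010: Friday
2009: Thursday
2008: Tuesday (leap)
2007: Monday
2006: Sunday
2005: Saturday
2004: Thursday (leap)
2003: Wednesday
2002: Tuesday
2001: Monday
2000: Saturday (leap)
1999: Friday
1998: Thursday
1997: Wednesday
1996: Monday (leap)
1995: Sunday
1994: Saturday
1993: Friday
1992: Wednesday (leap)
1991: Tuesday
1990: Monday
1989: Sunday
1988: Friday (leap)
1988 begins on a Friday and is a leap year.

1988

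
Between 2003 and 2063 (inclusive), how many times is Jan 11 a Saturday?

9

Track Jan 11's weekday year by year (advancing +1, or +2 across a Feb 29):
  2003: Sat ✓  2004: Sun (+1)  2005: Tue (+2)  2006: Wed (+1)  2007: Thu (+1)
  2008: Fri (+1)  2009: Sun (+2)  2010: Mon (+1)  2011: Tue (+1)  2012: Wed (+1)
  2013: Fri (+2)  2014: Sat (+1) ✓  2015: Sun (+1)  2016: Mon (+1)  … (33 more years) …
  2050: Tue (+1)  2051: Wed (+1)  2052: Thu (+1)  2053: Sat (+2) ✓  2054: Sun (+1)
  2055: Mon (+1)  2056: Tue (+1)  2057: Thu (+2)  2058: Fri (+1)  2059: Sat (+1) ✓
  2060: Sun (+1)  2061: Tue (+2)  2062: Wed (+1)  2063: Thu (+1)
Saturday years: 2003, 2014, 2020, 2025, 2031, 2042, 2048, 2053, 2059 — 9 in total.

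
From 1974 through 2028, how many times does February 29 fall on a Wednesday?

Leap years in 1974–2028: 14 of them.
Feb 29 weekday advances by 5 (mod 7) from one leap year to the next four years later (or differs when a century non-leap intervenes).
Leap-day weekdays: 1976:Sun 1980:Fri 1984:Wed✓ 1988:Mon 1992:Sat 1996:Thu 2000:Tue 2004:Sun 2008:Fri 2012:Wed✓ 2016:Mon 2020:Sat 2024:Thu 2028:Tue
Wednesday: 1984, 2012 → 2.

2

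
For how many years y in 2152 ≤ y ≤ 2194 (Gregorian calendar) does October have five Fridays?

October has 31 days; it has five Fridays when Friday falls among the first (month-length − 28) days — i.e. when October 1 is one of Friday/Thursday/Wednesday.
October 1 by year: 2152:Sun 2153:Mon 2154:Tue 2155:Wed✓ 2156:Fri✓ 2157:Sat 2158:Sun 2159:Mon 2160:Wed✓ 2161:Thu✓ 2162:Fri✓ 2163:Sat 2164:Mon 2165:Tue 2166:Wed✓ …(13 more)… 2180:Sun 2181:Mon 2182:Tue 2183:Wed✓ 2184:Fri✓ 2185:Sat 2186:Sun 2187:Mon 2188:Wed✓ 2189:Thu✓ 2190:Fri✓ 2191:Sat 2192:Mon 2193:Tue 2194:Wed✓
Years with five Fridays: 2155, 2156, 2160, 2161, 2162, 2166, 2167, 2172, 2173, 2177, 2178, 2179, 2183, 2184, 2188, 2189, 2190, 2194 → 18.

18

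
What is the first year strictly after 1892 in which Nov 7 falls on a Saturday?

1896

From one year to the next, a fixed date's weekday advances by 1, or by 2 when a Feb 29 lies between the two dates.
1892: November 7 is Monday.
1893: Tuesday (+1)
1894: Wednesday (+1)
1895: Thursday (+1)
1896: Saturday (+2)
Nov 7 falls on a Saturday in 1896.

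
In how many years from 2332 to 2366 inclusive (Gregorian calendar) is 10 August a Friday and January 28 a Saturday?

1

Check each year's weekday for 10 August and January 28:
  2332: Wed/Thu  2333: Thu/Sat  2334: Fri/Sun  2335: Sat/Mon  2336: Mon/Tue  2337: Tue/Thu  2338: Wed/Fri  2339: Thu/Sat  2340: Sat/Sun  2341: Sun/Tue  2342: Mon/Wed  2343: Tue/Thu  2344: Thu/Fri  2345: Fri/Sun  …(7 more)…  2353: Mon/Wed  2354: Tue/Thu  2355: Wed/Fri  2356: Fri/Sat ✓  2357: Sat/Mon  2358: Sun/Tue  2359: Mon/Wed  2360: Wed/Thu  2361: Thu/Sat  2362: Fri/Sun  2363: Sat/Mon  2364: Mon/Tue  2365: Tue/Thu  2366: Wed/Fri
Both conditions hold in: 2356 — 1.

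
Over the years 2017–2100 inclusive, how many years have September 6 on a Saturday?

Track September 6's weekday year by year (advancing +1, or +2 across a Feb 29):
  2017: Wed  2018: Thu (+1)  2019: Fri (+1)  2020: Sun (+2)  2021: Mon (+1)
  2022: Tue (+1)  2023: Wed (+1)  2024: Fri (+2)  2025: Sat (+1) ✓  2026: Sun (+1)
  2027: Mon (+1)  2028: Wed (+2)  2029: Thu (+1)  2030: Fri (+1)  … (56 more years) …
  2087: Sat (+1) ✓  2088: Mon (+2)  2089: Tue (+1)  2090: Wed (+1)  2091: Thu (+1)
  2092: Sat (+2) ✓  2093: Sun (+1)  2094: Mon (+1)  2095: Tue (+1)  2096: Thu (+2)
  2097: Fri (+1)  2098: Sat (+1) ✓  2099: Sun (+1)  2100: Mon (+1)
Saturday years: 2025, 2031, 2036, 2042, 2053, 2059, 2064, 2070, 2081, 2087, 2092, 2098 — 12 in total.

12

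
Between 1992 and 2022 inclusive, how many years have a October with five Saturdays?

15

October has 31 days; it has five Saturdays when Saturday falls among the first (month-length − 28) days — i.e. when October 1 is one of Saturday/Friday/Thursday.
October 1 by year: 1992:Thu✓ 1993:Fri✓ 1994:Sat✓ 1995:Sun 1996:Tue 1997:Wed 1998:Thu✓ 1999:Fri✓ 2000:Sun 2001:Mon 2002:Tue 2003:Wed 2004:Fri✓ 2005:Sat✓ 2006:Sun 2007:Mon 2008:Wed 2009:Thu✓ 2010:Fri✓ 2011:Sat✓ 2012:Mon 2013:Tue 2014:Wed 2015:Thu✓ 2016:Sat✓ 2017:Sun 2018:Mon 2019:Tue 2020:Thu✓ 2021:Fri✓ 2022:Sat✓
Years with five Saturdays: 1992, 1993, 1994, 1998, 1999, 2004, 2005, 2009, 2010, 2011, 2015, 2016, 2020, 2021, 2022 → 15.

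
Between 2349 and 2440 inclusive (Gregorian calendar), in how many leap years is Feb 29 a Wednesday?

4

Leap years in 2349–2440: 23 of them.
Feb 29 weekday advances by 5 (mod 7) from one leap year to the next four years later (or differs when a century non-leap intervenes).
Leap-day weekdays: 2352:Fri 2356:Wed✓ 2360:Mon 2364:Sat 2368:Thu 2372:Tue 2376:Sun 2380:Fri 2384:Wed✓ 2388:Mon 2392:Sat 2396:Thu 2400:Tue 2404:Sun 2408:Fri 2412:Wed✓ 2416:Mon 2420:Sat 2424:Thu 2428:Tue 2432:Sun 2436:Fri 2440:Wed✓
Wednesday: 2356, 2384, 2412, 2440 → 4.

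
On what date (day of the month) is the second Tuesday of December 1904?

13

December 1, 1904 is a Thursday, so the first Tuesday is the 6th.
The second Tuesday is 6 + 7 = 13.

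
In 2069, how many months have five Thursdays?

4

A month of length L has five Thursdays iff its first Thursday is on day ≤ L−28 (so day 1–3 in a 31-day month, 1–2 in a 30-day month, day 1 in a leap February).
Checking each month of 2069: Jan starts Tue (31d) ✓; Feb starts Fri (28d); Mar starts Fri (31d); Apr starts Mon (30d); May starts Wed (31d) ✓; Jun starts Sat (30d); Jul starts Mon (31d); Aug starts Thu (31d) ✓; Sep starts Sun (30d); Oct starts Tue (31d) ✓; Nov starts Fri (30d); Dec starts Sun (31d).
Five-Thursday months: January, May, August, October → 4.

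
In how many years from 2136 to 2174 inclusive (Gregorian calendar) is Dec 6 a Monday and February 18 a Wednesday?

1

Check each year's weekday for Dec 6 and February 18:
  2136: Thu/Sat  2137: Fri/Mon  2138: Sat/Tue  2139: Sun/Wed  2140: Tue/Thu  2141: Wed/Sat  2142: Thu/Sun  2143: Fri/Mon  2144: Sun/Tue  2145: Mon/Thu  2146: Tue/Fri  2147: Wed/Sat  2148: Fri/Sun  2149: Sat/Tue  …(11 more)…  2161: Sun/Wed  2162: Mon/Thu  2163: Tue/Fri  2164: Thu/Sat  2165: Fri/Mon  2166: Sat/Tue  2167: Sun/Wed  2168: Tue/Thu  2169: Wed/Sat  2170: Thu/Sun  2171: Fri/Mon  2172: Sun/Tue  2173: Mon/Thu  2174: Tue/Fri
Both conditions hold in: 2156 — 1.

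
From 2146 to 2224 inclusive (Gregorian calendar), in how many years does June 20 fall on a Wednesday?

11

Track June 20's weekday year by year (advancing +1, or +2 across a Feb 29):
  2146: Mon  2147: Tue (+1)  2148: Thu (+2)  2149: Fri (+1)  2150: Sat (+1)
  2151: Sun (+1)  2152: Tue (+2)  2153: Wed (+1) ✓  2154: Thu (+1)  2155: Fri (+1)
  2156: Sun (+2)  2157: Mon (+1)  2158: Tue (+1)  2159: Wed (+1) ✓  … (51 more years) …
  2211: Thu (+1)  2212: Sat (+2)  2213: Sun (+1)  2214: Mon (+1)  2215: Tue (+1)
  2216: Thu (+2)  2217: Fri (+1)  2218: Sat (+1)  2219: Sun (+1)  2220: Tue (+2)
  2221: Wed (+1) ✓  2222: Thu (+1)  2223: Fri (+1)  2224: Sun (+2)
Wednesday years: 2153, 2159, 2164, 2170, 2181, 2187, 2192, 2198, 2204, 2210, 2221 — 11 in total.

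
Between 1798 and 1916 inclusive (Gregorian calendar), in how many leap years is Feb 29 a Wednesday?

Leap years in 1798–1916: 28 of them.
Feb 29 weekday advances by 5 (mod 7) from one leap year to the next four years later (or differs when a century non-leap intervenes).
Leap-day weekdays: 1804:Wed✓ 1808:Mon 1812:Sat 1816:Thu 1820:Tue 1824:Sun 1828:Fri 1832:Wed✓ 1836:Mon 1840:Sat 1844:Thu 1848:Tue 1852:Sun 1856:Fri 1860:Wed✓ 1864:Mon 1868:Sat 1872:Thu 1876:Tue 1880:Sun 1884:Fri 1888:Wed✓ 1892:Mon 1896:Sat 1904:Mon 1908:Sat 1912:Thu 1916:Tue
Wednesday: 1804, 1832, 1860, 1888 → 4.

4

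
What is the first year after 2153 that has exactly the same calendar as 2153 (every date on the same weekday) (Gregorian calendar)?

Two years share a calendar iff Jan 1 falls on the same weekday and both are leap or both are common. 2153: Jan 1 is Monday, common year.
2154: Jan 1 Tuesday, common
2155: Jan 1 Wednesday, common
2156: Jan 1 Thursday, leap
2157: Jan 1 Saturday, common
2158: Jan 1 Sunday, common
2159: Jan 1 Monday, common
2159 matches on both conditions.

2159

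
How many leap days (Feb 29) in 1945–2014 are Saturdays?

Leap years in 1945–2014: 17 of them.
Feb 29 weekday advances by 5 (mod 7) from one leap year to the next four years later (or differs when a century non-leap intervenes).
Leap-day weekdays: 1948:Sun 1952:Fri 1956:Wed 1960:Mon 1964:Sat✓ 1968:Thu 1972:Tue 1976:Sun 1980:Fri 1984:Wed 1988:Mon 1992:Sat✓ 1996:Thu 2000:Tue 2004:Sun 2008:Fri 2012:Wed
Saturday: 1964, 1992 → 2.

2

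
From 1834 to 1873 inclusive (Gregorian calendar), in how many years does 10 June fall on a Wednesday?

Track 10 June's weekday year by year (advancing +1, or +2 across a Feb 29):
  1834: Tue  1835: Wed (+1) ✓  1836: Fri (+2)  1837: Sat (+1)  1838: Sun (+1)
  1839: Mon (+1)  1840: Wed (+2) ✓  1841: Thu (+1)  1842: Fri (+1)  1843: Sat (+1)
  1844: Mon (+2)  1845: Tue (+1)  1846: Wed (+1) ✓  1847: Thu (+1)  … (12 more years) …
  1860: Sun (+2)  1861: Mon (+1)  1862: Tue (+1)  1863: Wed (+1) ✓  1864: Fri (+2)
  1865: Sat (+1)  1866: Sun (+1)  1867: Mon (+1)  1868: Wed (+2) ✓  1869: Thu (+1)
  1870: Fri (+1)  1871: Sat (+1)  1872: Mon (+2)  1873: Tue (+1)
Wednesday years: 1835, 1840, 1846, 1857, 1863, 1868 — 6 in total.

6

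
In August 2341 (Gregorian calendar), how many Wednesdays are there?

August 2341 has 31 days and begins on Friday.
The first Wednesday is August 6.
Wednesdays fall on 6, 13, 20, 27 — that's 4.

4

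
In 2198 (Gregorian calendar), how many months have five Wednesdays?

A month of length L has five Wednesdays iff its first Wednesday is on day ≤ L−28 (so day 1–3 in a 31-day month, 1–2 in a 30-day month, day 1 in a leap February).
Checking each month of 2198: Jan starts Mon (31d) ✓; Feb starts Thu (28d); Mar starts Thu (31d); Apr starts Sun (30d); May starts Tue (31d) ✓; Jun starts Fri (30d); Jul starts Sun (31d); Aug starts Wed (31d) ✓; Sep starts Sat (30d); Oct starts Mon (31d) ✓; Nov starts Thu (30d); Dec starts Sat (31d).
Five-Wednesday months: January, May, August, October → 4.

4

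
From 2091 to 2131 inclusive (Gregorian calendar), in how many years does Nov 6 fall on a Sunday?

6

Track Nov 6's weekday year by year (advancing +1, or +2 across a Feb 29):
  2091: Tue  2092: Thu (+2)  2093: Fri (+1)  2094: Sat (+1)  2095: Sun (+1) ✓
  2096: Tue (+2)  2097: Wed (+1)  2098: Thu (+1)  2099: Fri (+1)  2100: Sat (+1)
  2101: Sun (+1) ✓  2102: Mon (+1)  2103: Tue (+1)  2104: Thu (+2)  … (13 more years) …
  2118: Sun (+1) ✓  2119: Mon (+1)  2120: Wed (+2)  2121: Thu (+1)  2122: Fri (+1)
  2123: Sat (+1)  2124: Mon (+2)  2125: Tue (+1)  2126: Wed (+1)  2127: Thu (+1)
  2128: Sat (+2)  2129: Sun (+1) ✓  2130: Mon (+1)  2131: Tue (+1)
Sunday years: 2095, 2101, 2107, 2112, 2118, 2129 — 6 in total.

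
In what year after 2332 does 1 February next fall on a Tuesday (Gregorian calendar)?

From one year to the next, a fixed date's weekday advances by 1, or by 2 when a Feb 29 lies between the two dates.
2332: February 1 is Monday.
2333: Wednesday (+2)
2334: Thursday (+1)
2335: Friday (+1)
2336: Saturday (+1)
2337: Monday (+2)
2338: Tuesday (+1)
1 February falls on a Tuesday in 2338.

2338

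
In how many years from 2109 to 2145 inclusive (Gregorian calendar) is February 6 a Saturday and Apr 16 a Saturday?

2

Check each year's weekday for February 6 and Apr 16:
  2109: Wed/Tue  2110: Thu/Wed  2111: Fri/Thu  2112: Sat/Sat ✓  2113: Mon/Sun  2114: Tue/Mon  2115: Wed/Tue  2116: Thu/Thu  2117: Sat/Fri  2118: Sun/Sat  2119: Mon/Sun  2120: Tue/Tue  2121: Thu/Wed  2122: Fri/Thu  …(9 more)…  2132: Wed/Wed  2133: Fri/Thu  2134: Sat/Fri  2135: Sun/Sat  2136: Mon/Mon  2137: Wed/Tue  2138: Thu/Wed  2139: Fri/Thu  2140: Sat/Sat ✓  2141: Mon/Sun  2142: Tue/Mon  2143: Wed/Tue  2144: Thu/Thu  2145: Sat/Fri
Both conditions hold in: 2112, 2140 — 2.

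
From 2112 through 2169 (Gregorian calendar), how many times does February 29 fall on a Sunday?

2

Leap years in 2112–2169: 15 of them.
Feb 29 weekday advances by 5 (mod 7) from one leap year to the next four years later (or differs when a century non-leap intervenes).
Leap-day weekdays: 2112:Mon 2116:Sat 2120:Thu 2124:Tue 2128:Sun✓ 2132:Fri 2136:Wed 2140:Mon 2144:Sat 2148:Thu 2152:Tue 2156:Sun✓ 2160:Fri 2164:Wed 2168:Mon
Sunday: 2128, 2156 → 2.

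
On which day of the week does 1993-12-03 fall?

January 1, 1993 is a Friday.
December 3 is day 337 of the year, i.e. 336 days after Jan 1.
336 mod 7 = 0, so advance 0 weekdays from Friday: Friday.

Friday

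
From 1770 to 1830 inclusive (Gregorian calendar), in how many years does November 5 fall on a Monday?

Track November 5's weekday year by year (advancing +1, or +2 across a Feb 29):
  1770: Mon ✓  1771: Tue (+1)  1772: Thu (+2)  1773: Fri (+1)  1774: Sat (+1)
  1775: Sun (+1)  1776: Tue (+2)  1777: Wed (+1)  1778: Thu (+1)  1779: Fri (+1)
  1780: Sun (+2)  1781: Mon (+1) ✓  1782: Tue (+1)  1783: Wed (+1)  … (33 more years) …
  1817: Wed (+1)  1818: Thu (+1)  1819: Fri (+1)  1820: Sun (+2)  1821: Mon (+1) ✓
  1822: Tue (+1)  1823: Wed (+1)  1824: Fri (+2)  1825: Sat (+1)  1826: Sun (+1)
  1827: Mon (+1) ✓  1828: Wed (+2)  1829: Thu (+1)  1830: Fri (+1)
Monday years: 1770, 1781, 1787, 1792, 1798, 1804, 1810, 1821, 1827 — 9 in total.

9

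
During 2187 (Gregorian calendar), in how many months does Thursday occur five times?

A month of length L has five Thursdays iff its first Thursday is on day ≤ L−28 (so day 1–3 in a 31-day month, 1–2 in a 30-day month, day 1 in a leap February).
Checking each month of 2187: Jan starts Mon (31d); Feb starts Thu (28d); Mar starts Thu (31d) ✓; Apr starts Sun (30d); May starts Tue (31d) ✓; Jun starts Fri (30d); Jul starts Sun (31d); Aug starts Wed (31d) ✓; Sep starts Sat (30d); Oct starts Mon (31d); Nov starts Thu (30d) ✓; Dec starts Sat (31d).
Five-Thursday months: March, May, August, November → 4.

4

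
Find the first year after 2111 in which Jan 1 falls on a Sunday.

Jan 1 advances by 2 weekdays after a leap year and by 1 after a common year.
2111: Jan 1 is Thursday.
2112: Friday (leap)
2113: Sunday
2113 begins on a Sunday

2113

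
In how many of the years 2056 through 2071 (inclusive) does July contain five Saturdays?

6

July has 31 days; it has five Saturdays when Saturday falls among the first (month-length − 28) days — i.e. when July 1 is one of Saturday/Friday/Thursday.
July 1 by year: 2056:Sat✓ 2057:Sun 2058:Mon 2059:Tue 2060:Thu✓ 2061:Fri✓ 2062:Sat✓ 2063:Sun 2064:Tue 2065:Wed 2066:Thu✓ 2067:Fri✓ 2068:Sun 2069:Mon 2070:Tue 2071:Wed
Years with five Saturdays: 2056, 2060, 2061, 2062, 2066, 2067 → 6.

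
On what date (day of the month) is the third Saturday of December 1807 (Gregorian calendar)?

19

December 1, 1807 is a Tuesday, so the first Saturday is the 5th.
The third Saturday is 5 + 14 = 19.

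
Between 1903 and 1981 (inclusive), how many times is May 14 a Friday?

Track May 14's weekday year by year (advancing +1, or +2 across a Feb 29):
  1903: Thu  1904: Sat (+2)  1905: Sun (+1)  1906: Mon (+1)  1907: Tue (+1)
  1908: Thu (+2)  1909: Fri (+1) ✓  1910: Sat (+1)  1911: Sun (+1)  1912: Tue (+2)
  1913: Wed (+1)  1914: Thu (+1)  1915: Fri (+1) ✓  1916: Sun (+2)  … (51 more years) …
  1968: Tue (+2)  1969: Wed (+1)  1970: Thu (+1)  1971: Fri (+1) ✓  1972: Sun (+2)
  1973: Mon (+1)  1974: Tue (+1)  1975: Wed (+1)  1976: Fri (+2) ✓  1977: Sat (+1)
  1978: Sun (+1)  1979: Mon (+1)  1980: Wed (+2)  1981: Thu (+1)
Friday years: 1909, 1915, 1920, 1926, 1937, 1943, 1948, 1954, 1965, 1971, 1976 — 11 in total.

11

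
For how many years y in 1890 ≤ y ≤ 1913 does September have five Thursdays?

September has 30 days; it has five Thursdays when Thursday falls among the first (month-length − 28) days — i.e. when September 1 is one of Thursday/Wednesday.
September 1 by year: 1890:Mon 1891:Tue 1892:Thu✓ 1893:Fri 1894:Sat 1895:Sun 1896:Tue 1897:Wed✓ 1898:Thu✓ 1899:Fri 1900:Sat 1901:Sun 1902:Mon 1903:Tue 1904:Thu✓ 1905:Fri 1906:Sat 1907:Sun 1908:Tue 1909:Wed✓ 1910:Thu✓ 1911:Fri 1912:Sun 1913:Mon
Years with five Thursdays: 1892, 1897, 1898, 1904, 1909, 1910 → 6.

6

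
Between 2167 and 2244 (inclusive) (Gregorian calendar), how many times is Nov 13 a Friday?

12

Track Nov 13's weekday year by year (advancing +1, or +2 across a Feb 29):
  2167: Fri ✓  2168: Sun (+2)  2169: Mon (+1)  2170: Tue (+1)  2171: Wed (+1)
  2172: Fri (+2) ✓  2173: Sat (+1)  2174: Sun (+1)  2175: Mon (+1)  2176: Wed (+2)
  2177: Thu (+1)  2178: Fri (+1) ✓  2179: Sat (+1)  2180: Mon (+2)  … (50 more years) …
  2231: Sun (+1)  2232: Tue (+2)  2233: Wed (+1)  2234: Thu (+1)  2235: Fri (+1) ✓
  2236: Sun (+2)  2237: Mon (+1)  2238: Tue (+1)  2239: Wed (+1)  2240: Fri (+2) ✓
  2241: Sat (+1)  2242: Sun (+1)  2243: Mon (+1)  2244: Wed (+2)
Friday years: 2167, 2172, 2178, 2189, 2195, 2201, 2207, 2212, 2218, 2229, 2235, 2240 — 12 in total.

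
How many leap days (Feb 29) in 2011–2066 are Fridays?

Leap years in 2011–2066: 14 of them.
Feb 29 weekday advances by 5 (mod 7) from one leap year to the next four years later (or differs when a century non-leap intervenes).
Leap-day weekdays: 2012:Wed 2016:Mon 2020:Sat 2024:Thu 2028:Tue 2032:Sun 2036:Fri✓ 2040:Wed 2044:Mon 2048:Sat 2052:Thu 2056:Tue 2060:Sun 2064:Fri✓
Friday: 2036, 2064 → 2.

2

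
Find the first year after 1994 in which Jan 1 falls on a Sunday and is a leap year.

2012

Jan 1 advances by 2 weekdays after a leap year and by 1 after a common year.
1994: Jan 1 is Saturday.
1995: Sunday
1996: Monday (leap)
1997: Wednesday
1998: Thursday
1999: Friday
2000: Saturday (leap)
2001: Monday
2002: Tuesday
2003: Wednesday
2004: Thursday (leap)
2005: Saturday
2006: Sunday
2007: Monday
2008: Tuesday (leap)
2009: Thursday
2010: Friday
2011: Saturday
2012: Sunday (leap)
2012 begins on a Sunday and is a leap year.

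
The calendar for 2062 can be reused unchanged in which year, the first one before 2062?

Two years share a calendar iff Jan 1 falls on the same weekday and both are leap or both are common. 2062: Jan 1 is Sunday, common year.
2061: Jan 1 Saturday, common
2060: Jan 1 Thursday, leap
2059: Jan 1 Wednesday, common
2058: Jan 1 Tuesday, common
2057: Jan 1 Monday, common
2056: Jan 1 Saturday, leap
2055: Jan 1 Friday, common
2054: Jan 1 Thursday, common
2053: Jan 1 Wednesday, common
2052: Jan 1 Monday, leap
2051: Jan 1 Sunday, common
2051 matches on both conditions.

2051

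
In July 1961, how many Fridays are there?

4

July 1961 has 31 days and begins on Saturday.
The first Friday is July 7.
Fridays fall on 7, 14, 21, 28 — that's 4.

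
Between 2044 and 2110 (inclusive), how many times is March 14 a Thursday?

Track March 14's weekday year by year (advancing +1, or +2 across a Feb 29):
  2044: Mon  2045: Tue (+1)  2046: Wed (+1)  2047: Thu (+1) ✓  2048: Sat (+2)
  2049: Sun (+1)  2050: Mon (+1)  2051: Tue (+1)  2052: Thu (+2) ✓  2053: Fri (+1)
  2054: Sat (+1)  2055: Sun (+1)  2056: Tue (+2)  2057: Wed (+1)  … (39 more years) …
  2097: Thu (+1) ✓  2098: Fri (+1)  2099: Sat (+1)  2100: Sun (+1)  2101: Mon (+1)
  2102: Tue (+1)  2103: Wed (+1)  2104: Fri (+2)  2105: Sat (+1)  2106: Sun (+1)
  2107: Mon (+1)  2108: Wed (+2)  2109: Thu (+1) ✓  2110: Fri (+1)
Thursday years: 2047, 2052, 2058, 2069, 2075, 2080, 2086, 2097, 2109 — 9 in total.

9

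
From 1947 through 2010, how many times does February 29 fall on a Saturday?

Leap years in 1947–2010: 16 of them.
Feb 29 weekday advances by 5 (mod 7) from one leap year to the next four years later (or differs when a century non-leap intervenes).
Leap-day weekdays: 1948:Sun 1952:Fri 1956:Wed 1960:Mon 1964:Sat✓ 1968:Thu 1972:Tue 1976:Sun 1980:Fri 1984:Wed 1988:Mon 1992:Sat✓ 1996:Thu 2000:Tue 2004:Sun 2008:Fri
Saturday: 1964, 1992 → 2.

2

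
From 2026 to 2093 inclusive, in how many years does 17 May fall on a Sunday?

10

Track 17 May's weekday year by year (advancing +1, or +2 across a Feb 29):
  2026: Sun ✓  2027: Mon (+1)  2028: Wed (+2)  2029: Thu (+1)  2030: Fri (+1)
  2031: Sat (+1)  2032: Mon (+2)  2033: Tue (+1)  2034: Wed (+1)  2035: Thu (+1)
  2036: Sat (+2)  2037: Sun (+1) ✓  2038: Mon (+1)  2039: Tue (+1)  … (40 more years) …
  2080: Fri (+2)  2081: Sat (+1)  2082: Sun (+1) ✓  2083: Mon (+1)  2084: Wed (+2)
  2085: Thu (+1)  2086: Fri (+1)  2087: Sat (+1)  2088: Mon (+2)  2089: Tue (+1)
  2090: Wed (+1)  2091: Thu (+1)  2092: Sat (+2)  2093: Sun (+1) ✓
Sunday years: 2026, 2037, 2043, 2048, 2054, 2065, 2071, 2076, 2082, 2093 — 10 in total.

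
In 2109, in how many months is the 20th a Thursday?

1

Check the 20th of each month of 2109: Jan 20: Sun, Feb 20: Wed, Mar 20: Wed, Apr 20: Sat, May 20: Mon, Jun 20: Thu, Jul 20: Sat, Aug 20: Tue, Sep 20: Fri, Oct 20: Sun, Nov 20: Wed, Dec 20: Fri.
Thursday occurs in June — 1 month.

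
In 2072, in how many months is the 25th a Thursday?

2

Check the 25th of each month of 2072: Jan 25: Mon, Feb 25: Thu, Mar 25: Fri, Apr 25: Mon, May 25: Wed, Jun 25: Sat, Jul 25: Mon, Aug 25: Thu, Sep 25: Sun, Oct 25: Tue, Nov 25: Fri, Dec 25: Sun.
Thursday occurs in February, August — 2 months.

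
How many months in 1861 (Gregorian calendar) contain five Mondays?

4

A month of length L has five Mondays iff its first Monday is on day ≤ L−28 (so day 1–3 in a 31-day month, 1–2 in a 30-day month, day 1 in a leap February).
Checking each month of 1861: Jan starts Tue (31d); Feb starts Fri (28d); Mar starts Fri (31d); Apr starts Mon (30d) ✓; May starts Wed (31d); Jun starts Sat (30d); Jul starts Mon (31d) ✓; Aug starts Thu (31d); Sep starts Sun (30d) ✓; Oct starts Tue (31d); Nov starts Fri (30d); Dec starts Sun (31d) ✓.
Five-Monday months: April, July, September, December → 4.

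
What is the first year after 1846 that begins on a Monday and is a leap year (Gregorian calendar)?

Jan 1 advances by 2 weekdays after a leap year and by 1 after a common year.
1846: Jan 1 is Thursday.
1847: Friday
1848: Saturday (leap)
1849: Monday
1850: Tuesday
1851: Wednesday
1852: Thursday (leap)
1853: Saturday
1854: Sunday
1855: Monday
1856: Tuesday (leap)
1857: Thursday
1858: Friday
1859: Saturday
1860: Sunday (leap)
1861: Tuesday
1862: Wednesday
1863: Thursday
1864: Friday (leap)
1865: Sunday
1866: Monday
1867: Tuesday
1868: Wednesday (leap)
1869: Friday
1870: Saturday
1871: Sunday
1872: Monday (leap)
1872 begins on a Monday and is a leap year.

1872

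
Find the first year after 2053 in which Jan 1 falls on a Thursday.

Jan 1 advances by 2 weekdays after a leap year and by 1 after a common year.
2053: Jan 1 is Wednesday.
2054: Thursday
2054 begins on a Thursday

2054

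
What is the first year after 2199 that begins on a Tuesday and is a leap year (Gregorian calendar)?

2228

Jan 1 advances by 2 weekdays after a leap year and by 1 after a common year.
2199: Jan 1 is Tuesday.
2200: Wednesday
2201: Thursday
2202: Friday
2203: Saturday
2204: Sunday (leap)
2205: Tuesday
2206: Wednesday
2207: Thursday
2208: Friday (leap)
2209: Sunday
2210: Monday
2211: Tuesday
2212: Wednesday (leap)
2213: Friday
2214: Saturday
2215: Sunday
2216: Monday (leap)
2217: Wednesday
2218: Thursday
2219: Friday
2220: Saturday (leap)
2221: Monday
2222: Tuesday
2223: Wednesday
2224: Thursday (leap)
2225: Saturday
2226: Sunday
2227: Monday
2228: Tuesday (leap)
2228 begins on a Tuesday and is a leap year.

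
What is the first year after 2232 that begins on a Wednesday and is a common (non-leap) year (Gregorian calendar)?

2234

Jan 1 advances by 2 weekdays after a leap year and by 1 after a common year.
2232: Jan 1 is Sunday (leap).
2233: Tuesday
2234: Wednesday
2234 begins on a Wednesday and is a common year.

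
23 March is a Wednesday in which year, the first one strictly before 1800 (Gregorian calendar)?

From one year to the next, a fixed date's weekday advances by 1, or by 2 when a Feb 29 lies between the two dates.
1800: March 23 is Sunday.
1799: Saturday (−1)
1798: Friday (−1)
1797: Thursday (−1)
1796: Wednesday (−1)
23 March falls on a Wednesday in 1796.

1796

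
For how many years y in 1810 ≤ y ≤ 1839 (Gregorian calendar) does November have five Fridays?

10

November has 30 days; it has five Fridays when Friday falls among the first (month-length − 28) days — i.e. when November 1 is one of Friday/Thursday.
November 1 by year: 1810:Thu✓ 1811:Fri✓ 1812:Sun 1813:Mon 1814:Tue 1815:Wed 1816:Fri✓ 1817:Sat 1818:Sun 1819:Mon 1820:Wed 1821:Thu✓ 1822:Fri✓ 1823:Sat 1824:Mon 1825:Tue 1826:Wed 1827:Thu✓ 1828:Sat 1829:Sun 1830:Mon 1831:Tue 1832:Thu✓ 1833:Fri✓ 1834:Sat 1835:Sun 1836:Tue 1837:Wed 1838:Thu✓ 1839:Fri✓
Years with five Fridays: 1810, 1811, 1816, 1821, 1822, 1827, 1832, 1833, 1838, 1839 → 10.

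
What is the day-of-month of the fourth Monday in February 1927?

28

February 1, 1927 is a Tuesday, so the first Monday is the 7th.
The fourth Monday is 7 + 21 = 28.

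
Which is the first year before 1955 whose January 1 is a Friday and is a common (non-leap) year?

Jan 1 advances by 2 weekdays after a leap year and by 1 after a common year.
1955: Jan 1 is Saturday.
1954: Friday
1954 begins on a Friday and is a common year.

1954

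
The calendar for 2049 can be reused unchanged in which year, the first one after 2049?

Two years share a calendar iff Jan 1 falls on the same weekday and both are leap or both are common. 2049: Jan 1 is Friday, common year.
2050: Jan 1 Saturday, common
2051: Jan 1 Sunday, common
2052: Jan 1 Monday, leap
2053: Jan 1 Wednesday, common
2054: Jan 1 Thursday, common
2055: Jan 1 Friday, common
2055 matches on both conditions.

2055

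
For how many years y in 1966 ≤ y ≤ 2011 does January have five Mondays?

21

January has 31 days; it has five Mondays when Monday falls among the first (month-length − 28) days — i.e. when January 1 is one of Monday/Sunday/Saturday.
January 1 by year: 1966:Sat✓ 1967:Sun✓ 1968:Mon✓ 1969:Wed 1970:Thu 1971:Fri 1972:Sat✓ 1973:Mon✓ 1974:Tue 1975:Wed 1976:Thu 1977:Sat✓ 1978:Sun✓ 1979:Mon✓ 1980:Tue …(16 more)… 1997:Wed 1998:Thu 1999:Fri 2000:Sat✓ 2001:Mon✓ 2002:Tue 2003:Wed 2004:Thu 2005:Sat✓ 2006:Sun✓ 2007:Mon✓ 2008:Tue 2009:Thu 2010:Fri 2011:Sat✓
Years with five Mondays: 1966, 1967, 1968, 1972, 1973, 1977, 1978, 1979, 1983, 1984, 1989, 1990, 1994, 1995, 1996, 2000, 2001, 2005, 2006, 2007, 2011 → 21.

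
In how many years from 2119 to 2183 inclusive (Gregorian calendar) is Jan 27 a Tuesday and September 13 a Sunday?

Check each year's weekday for Jan 27 and September 13:
  2119: Fri/Wed  2120: Sat/Fri  2121: Mon/Sat  2122: Tue/Sun ✓  2123: Wed/Mon  2124: Thu/Wed  2125: Sat/Thu  2126: Sun/Fri  2127: Mon/Sat  2128: Tue/Mon  2129: Thu/Tue  2130: Fri/Wed  2131: Sat/Thu  2132: Sun/Sat  …(37 more)…  2170: Sat/Thu  2171: Sun/Fri  2172: Mon/Sun  2173: Wed/Mon  2174: Thu/Tue  2175: Fri/Wed  2176: Sat/Fri  2177: Mon/Sat  2178: Tue/Sun ✓  2179: Wed/Mon  2180: Thu/Wed  2181: Sat/Thu  2182: Sun/Fri  2183: Mon/Sat
Both conditions hold in: 2122, 2133, 2139, 2150, 2161, 2167, 2178 — 7.

7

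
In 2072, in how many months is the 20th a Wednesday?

Check the 20th of each month of 2072: Jan 20: Wed, Feb 20: Sat, Mar 20: Sun, Apr 20: Wed, May 20: Fri, Jun 20: Mon, Jul 20: Wed, Aug 20: Sat, Sep 20: Tue, Oct 20: Thu, Nov 20: Sun, Dec 20: Tue.
Wednesday occurs in January, April, July — 3 months.

3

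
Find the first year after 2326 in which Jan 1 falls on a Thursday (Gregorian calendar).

Jan 1 advances by 2 weekdays after a leap year and by 1 after a common year.
2326: Jan 1 is Friday.
2327: Saturday
2328: Sunday (leap)
2329: Tuesday
2330: Wednesday
2331: Thursday
2331 begins on a Thursday

2331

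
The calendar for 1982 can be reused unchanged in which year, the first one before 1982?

1971

Two years share a calendar iff Jan 1 falls on the same weekday and both are leap or both are common. 1982: Jan 1 is Friday, common year.
1981: Jan 1 Thursday, common
1980: Jan 1 Tuesday, leap
1979: Jan 1 Monday, common
1978: Jan 1 Sunday, common
1977: Jan 1 Saturday, common
1976: Jan 1 Thursday, leap
1975: Jan 1 Wednesday, common
1974: Jan 1 Tuesday, common
1973: Jan 1 Monday, common
1972: Jan 1 Saturday, leap
1971: Jan 1 Friday, common
1971 matches on both conditions.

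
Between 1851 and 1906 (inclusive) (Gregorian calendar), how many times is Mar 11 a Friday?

9

Track Mar 11's weekday year by year (advancing +1, or +2 across a Feb 29):
  1851: Tue  1852: Thu (+2)  1853: Fri (+1) ✓  1854: Sat (+1)  1855: Sun (+1)
  1856: Tue (+2)  1857: Wed (+1)  1858: Thu (+1)  1859: Fri (+1) ✓  1860: Sun (+2)
  1861: Mon (+1)  1862: Tue (+1)  1863: Wed (+1)  1864: Fri (+2) ✓  … (28 more years) …
  1893: Sat (+1)  1894: Sun (+1)  1895: Mon (+1)  1896: Wed (+2)  1897: Thu (+1)
  1898: Fri (+1) ✓  1899: Sat (+1)  1900: Sun (+1)  1901: Mon (+1)  1902: Tue (+1)
  1903: Wed (+1)  1904: Fri (+2) ✓  1905: Sat (+1)  1906: Sun (+1)
Friday years: 1853, 1859, 1864, 1870, 1881, 1887, 1892, 1898, 1904 — 9 in total.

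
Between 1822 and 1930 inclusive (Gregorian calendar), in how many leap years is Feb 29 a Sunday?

4

Leap years in 1822–1930: 26 of them.
Feb 29 weekday advances by 5 (mod 7) from one leap year to the next four years later (or differs when a century non-leap intervenes).
Leap-day weekdays: 1824:Sun✓ 1828:Fri 1832:Wed 1836:Mon 1840:Sat 1844:Thu 1848:Tue 1852:Sun✓ 1856:Fri 1860:Wed 1864:Mon 1868:Sat 1872:Thu 1876:Tue 1880:Sun✓ 1884:Fri 1888:Wed 1892:Mon 1896:Sat 1904:Mon 1908:Sat 1912:Thu 1916:Tue 1920:Sun✓ 1924:Fri 1928:Wed
Sunday: 1824, 1852, 1880, 1920 → 4.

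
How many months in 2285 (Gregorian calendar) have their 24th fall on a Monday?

1

Check the 24th of each month of 2285: Jan 24: Sat, Feb 24: Tue, Mar 24: Tue, Apr 24: Fri, May 24: Sun, Jun 24: Wed, Jul 24: Fri, Aug 24: Mon, Sep 24: Thu, Oct 24: Sat, Nov 24: Tue, Dec 24: Thu.
Monday occurs in August — 1 month.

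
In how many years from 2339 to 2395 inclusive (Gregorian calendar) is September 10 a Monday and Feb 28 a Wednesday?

6

Check each year's weekday for September 10 and Feb 28:
  2339: Sun/Tue  2340: Tue/Wed  2341: Wed/Fri  2342: Thu/Sat  2343: Fri/Sun  2344: Sun/Mon  2345: Mon/Wed ✓  2346: Tue/Thu  2347: Wed/Fri  2348: Fri/Sat  2349: Sat/Mon  2350: Sun/Tue  2351: Mon/Wed ✓  2352: Wed/Thu  …(29 more)…  2382: Fri/Sun  2383: Sat/Mon  2384: Mon/Tue  2385: Tue/Thu  2386: Wed/Fri  2387: Thu/Sat  2388: Sat/Sun  2389: Sun/Tue  2390: Mon/Wed ✓  2391: Tue/Thu  2392: Thu/Fri  2393: Fri/Sun  2394: Sat/Mon  2395: Sun/Tue
Both conditions hold in: 2345, 2351, 2362, 2373, 2379, 2390 — 6.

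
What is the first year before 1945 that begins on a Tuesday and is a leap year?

Jan 1 advances by 2 weekdays after a leap year and by 1 after a common year.
1945: Jan 1 is Monday.
1944: Saturday (leap)
1943: Friday
1942: Thursday
1941: Wednesday
1940: Monday (leap)
1939: Sunday
1938: Saturday
1937: Friday
1936: Wednesday (leap)
1935: Tuesday
1934: Monday
1933: Sunday
1932: Friday (leap)
1931: Thursday
1930: Wednesday
1929: Tuesday
1928: Sunday (leap)
1927: Saturday
1926: Friday
1925: Thursday
1924: Tuesday (leap)
1924 begins on a Tuesday and is a leap year.

1924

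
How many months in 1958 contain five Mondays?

4

A month of length L has five Mondays iff its first Monday is on day ≤ L−28 (so day 1–3 in a 31-day month, 1–2 in a 30-day month, day 1 in a leap February).
Checking each month of 1958: Jan starts Wed (31d); Feb starts Sat (28d); Mar starts Sat (31d) ✓; Apr starts Tue (30d); May starts Thu (31d); Jun starts Sun (30d) ✓; Jul starts Tue (31d); Aug starts Fri (31d); Sep starts Mon (30d) ✓; Oct starts Wed (31d); Nov starts Sat (30d); Dec starts Mon (31d) ✓.
Five-Monday months: March, June, September, December → 4.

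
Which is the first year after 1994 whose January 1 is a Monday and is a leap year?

1996

Jan 1 advances by 2 weekdays after a leap year and by 1 after a common year.
1994: Jan 1 is Saturday.
1995: Sunday
1996: Monday (leap)
1996 begins on a Monday and is a leap year.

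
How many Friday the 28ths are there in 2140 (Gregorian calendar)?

Check the 28th of each month of 2140: Jan 28: Thu, Feb 28: Sun, Mar 28: Mon, Apr 28: Thu, May 28: Sat, Jun 28: Tue, Jul 28: Thu, Aug 28: Sun, Sep 28: Wed, Oct 28: Fri, Nov 28: Mon, Dec 28: Wed.
Friday occurs in October — 1 month.

1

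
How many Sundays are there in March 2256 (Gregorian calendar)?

5

March 2256 has 31 days and begins on Saturday.
The first Sunday is March 2.
Sundays fall on 2, 9, 16, 23, 30 — that's 5.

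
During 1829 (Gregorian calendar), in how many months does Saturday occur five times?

A month of length L has five Saturdays iff its first Saturday is on day ≤ L−28 (so day 1–3 in a 31-day month, 1–2 in a 30-day month, day 1 in a leap February).
Checking each month of 1829: Jan starts Thu (31d) ✓; Feb starts Sun (28d); Mar starts Sun (31d); Apr starts Wed (30d); May starts Fri (31d) ✓; Jun starts Mon (30d); Jul starts Wed (31d); Aug starts Sat (31d) ✓; Sep starts Tue (30d); Oct starts Thu (31d) ✓; Nov starts Sun (30d); Dec starts Tue (31d).
Five-Saturday months: January, May, August, October → 4.

4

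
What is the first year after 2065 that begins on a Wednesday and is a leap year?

Jan 1 advances by 2 weekdays after a leap year and by 1 after a common year.
2065: Jan 1 is Thursday.
2066: Friday
2067: Saturday
2068: Sunday (leap)
2069: Tuesday
2070: Wednesday
2071: Thursday
2072: Friday (leap)
2073: Sunday
2074: Monday
2075: Tuesday
2076: Wednesday (leap)
2076 begins on a Wednesday and is a leap year.

2076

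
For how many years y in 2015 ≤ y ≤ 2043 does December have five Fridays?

12

December has 31 days; it has five Fridays when Friday falls among the first (month-length − 28) days — i.e. when December 1 is one of Friday/Thursday/Wednesday.
December 1 by year: 2015:Tue 2016:Thu✓ 2017:Fri✓ 2018:Sat 2019:Sun 2020:Tue 2021:Wed✓ 2022:Thu✓ 2023:Fri✓ 2024:Sun 2025:Mon 2026:Tue 2027:Wed✓ 2028:Fri✓ 2029:Sat 2030:Sun 2031:Mon 2032:Wed✓ 2033:Thu✓ 2034:Fri✓ 2035:Sat 2036:Mon 2037:Tue 2038:Wed✓ 2039:Thu✓ 2040:Sat 2041:Sun 2042:Mon 2043:Tue
Years with five Fridays: 2016, 2017, 2021, 2022, 2023, 2027, 2028, 2032, 2033, 2034, 2038, 2039 → 12.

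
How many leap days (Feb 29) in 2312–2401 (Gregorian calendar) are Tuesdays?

Leap years in 2312–2401: 23 of them.
Feb 29 weekday advances by 5 (mod 7) from one leap year to the next four years later (or differs when a century non-leap intervenes).
Leap-day weekdays: 2312:Thu 2316:Tue✓ 2320:Sun 2324:Fri 2328:Wed 2332:Mon 2336:Sat 2340:Thu 2344:Tue✓ 2348:Sun 2352:Fri 2356:Wed 2360:Mon 2364:Sat 2368:Thu 2372:Tue✓ 2376:Sun 2380:Fri 2384:Wed 2388:Mon 2392:Sat 2396:Thu 2400:Tue✓
Tuesday: 2316, 2344, 2372, 2400 → 4.

4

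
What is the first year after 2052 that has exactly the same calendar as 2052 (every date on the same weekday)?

Two years share a calendar iff Jan 1 falls on the same weekday and both are leap or both are common. 2052: Jan 1 is Monday, leap year.
2053: Jan 1 Wednesday, common
2054: Jan 1 Thursday, common
2055: Jan 1 Friday, common
2056: Jan 1 Saturday, leap
2057: Jan 1 Monday, common
2058: Jan 1 Tuesday, common
2059: Jan 1 Wednesday, common
2060: Jan 1 Thursday, leap
2061: Jan 1 Saturday, common
2062: Jan 1 Sunday, common
2063: Jan 1 Monday, common
2064: Jan 1 Tuesday, leap
2065: Jan 1 Thursday, common
2066: Jan 1 Friday, common
2067: Jan 1 Saturday, common
2068: Jan 1 Sunday, leap
2069: Jan 1 Tuesday, common
2070: Jan 1 Wednesday, common
2071: Jan 1 Thursday, common
2072: Jan 1 Friday, leap
2073: Jan 1 Sunday, common
2074: Jan 1 Monday, common
2075: Jan 1 Tuesday, common
2076: Jan 1 Wednesday, leap
2077: Jan 1 Friday, common
2078: Jan 1 Saturday, common
2079: Jan 1 Sunday, common
2080: Jan 1 Monday, leap
2080 matches on both conditions.

2080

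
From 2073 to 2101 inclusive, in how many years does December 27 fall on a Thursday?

4

Track December 27's weekday year by year (advancing +1, or +2 across a Feb 29):
  2073: Wed  2074: Thu (+1) ✓  2075: Fri (+1)  2076: Sun (+2)  2077: Mon (+1)
  2078: Tue (+1)  2079: Wed (+1)  2080: Fri (+2)  2081: Sat (+1)  2082: Sun (+1)
  2083: Mon (+1)  2084: Wed (+2)  2085: Thu (+1) ✓  2086: Fri (+1)  2087: Sat (+1)
  2088: Mon (+2)  2089: Tue (+1)  2090: Wed (+1)  2091: Thu (+1) ✓  2092: Sat (+2)
  2093: Sun (+1)  2094: Mon (+1)  2095: Tue (+1)  2096: Thu (+2) ✓  2097: Fri (+1)
  2098: Sat (+1)  2099: Sun (+1)  2100: Mon (+1)  2101: Tue (+1)
Thursday years: 2074, 2085, 2091, 2096 — 4 in total.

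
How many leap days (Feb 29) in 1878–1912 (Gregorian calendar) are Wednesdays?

Leap years in 1878–1912: 8 of them.
Feb 29 weekday advances by 5 (mod 7) from one leap year to the next four years later (or differs when a century non-leap intervenes).
Leap-day weekdays: 1880:Sun 1884:Fri 1888:Wed✓ 1892:Mon 1896:Sat 1904:Mon 1908:Sat 1912:Thu
Wednesday: 1888 → 1.

1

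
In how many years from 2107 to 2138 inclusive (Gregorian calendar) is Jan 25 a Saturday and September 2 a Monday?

Check each year's weekday for Jan 25 and September 2:
  2107: Tue/Fri  2108: Wed/Sun  2109: Fri/Mon  2110: Sat/Tue  2111: Sun/Wed  2112: Mon/Fri  2113: Wed/Sat  2114: Thu/Sun  2115: Fri/Mon  2116: Sat/Wed  2117: Mon/Thu  2118: Tue/Fri  2119: Wed/Sat  2120: Thu/Mon  …(4 more)…  2125: Thu/Sun  2126: Fri/Mon  2127: Sat/Tue  2128: Sun/Thu  2129: Tue/Fri  2130: Wed/Sat  2131: Thu/Sun  2132: Fri/Tue  2133: Sun/Wed  2134: Mon/Thu  2135: Tue/Fri  2136: Wed/Sun  2137: Fri/Mon  2138: Sat/Tue
Both conditions hold in: no year — 0.

0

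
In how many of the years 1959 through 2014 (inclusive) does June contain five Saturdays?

16

June has 30 days; it has five Saturdays when Saturday falls among the first (month-length − 28) days — i.e. when June 1 is one of Saturday/Friday.
June 1 by year: 1959:Mon 1960:Wed 1961:Thu 1962:Fri✓ 1963:Sat✓ 1964:Mon 1965:Tue 1966:Wed 1967:Thu 1968:Sat✓ 1969:Sun 1970:Mon 1971:Tue 1972:Thu 1973:Fri✓ …(26 more)… 2000:Thu 2001:Fri✓ 2002:Sat✓ 2003:Sun 2004:Tue 2005:Wed 2006:Thu 2007:Fri✓ 2008:Sun 2009:Mon 2010:Tue 2011:Wed 2012:Fri✓ 2013:Sat✓ 2014:Sun
Years with five Saturdays: 1962, 1963, 1968, 1973, 1974, 1979, 1984, 1985, 1990, 1991, 1996, 2001, 2002, 2007, 2012, 2013 → 16.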